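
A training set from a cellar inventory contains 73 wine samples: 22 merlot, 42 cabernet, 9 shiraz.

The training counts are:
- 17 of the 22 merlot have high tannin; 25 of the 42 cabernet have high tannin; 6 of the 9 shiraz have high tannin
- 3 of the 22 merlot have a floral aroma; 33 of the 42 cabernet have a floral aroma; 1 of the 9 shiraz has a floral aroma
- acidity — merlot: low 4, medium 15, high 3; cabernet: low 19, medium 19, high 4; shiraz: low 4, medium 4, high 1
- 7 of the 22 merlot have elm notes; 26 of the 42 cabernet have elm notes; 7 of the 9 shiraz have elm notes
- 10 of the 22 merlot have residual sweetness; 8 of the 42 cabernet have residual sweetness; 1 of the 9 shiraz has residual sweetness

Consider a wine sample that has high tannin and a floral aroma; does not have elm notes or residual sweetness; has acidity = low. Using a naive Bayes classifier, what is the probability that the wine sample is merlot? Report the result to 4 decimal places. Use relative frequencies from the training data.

merlot: (22/73) × (17/22) × (3/22) × (4/22) × (15/22) × (12/22) ≈ 0.00214728
cabernet: (42/73) × (25/42) × (33/42) × (19/42) × (16/42) × (34/42) ≈ 0.0375393
shiraz: (9/73) × (6/9) × (1/9) × (4/9) × (2/9) × (8/9) ≈ 0.000801749
P(merlot | x) = 0.00214728 / 0.040488329 ≈ 0.0530

0.0530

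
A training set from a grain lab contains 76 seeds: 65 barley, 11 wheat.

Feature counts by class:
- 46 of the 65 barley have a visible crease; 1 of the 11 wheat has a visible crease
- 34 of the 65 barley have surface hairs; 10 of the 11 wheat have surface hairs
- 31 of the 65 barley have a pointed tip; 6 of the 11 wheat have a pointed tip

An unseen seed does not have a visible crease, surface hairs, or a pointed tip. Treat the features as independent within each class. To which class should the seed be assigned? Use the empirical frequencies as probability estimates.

barley

barley: (65/76) × (19/65) × (31/65) × (34/65) ≈ 0.0623669
wheat: (11/76) × (10/11) × (1/11) × (5/11) ≈ 0.00543715
Highest score → barley.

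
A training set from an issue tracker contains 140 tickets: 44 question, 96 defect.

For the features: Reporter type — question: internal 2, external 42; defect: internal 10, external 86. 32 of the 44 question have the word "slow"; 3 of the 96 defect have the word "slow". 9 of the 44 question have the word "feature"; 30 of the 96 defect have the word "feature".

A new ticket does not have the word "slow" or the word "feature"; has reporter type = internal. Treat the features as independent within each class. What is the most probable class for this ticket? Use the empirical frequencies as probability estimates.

question: (44/140) × (2/44) × (12/44) × (35/44) ≈ 0.00309917
defect: (96/140) × (10/96) × (93/96) × (66/96) ≈ 0.0475725
Highest score → defect.

defect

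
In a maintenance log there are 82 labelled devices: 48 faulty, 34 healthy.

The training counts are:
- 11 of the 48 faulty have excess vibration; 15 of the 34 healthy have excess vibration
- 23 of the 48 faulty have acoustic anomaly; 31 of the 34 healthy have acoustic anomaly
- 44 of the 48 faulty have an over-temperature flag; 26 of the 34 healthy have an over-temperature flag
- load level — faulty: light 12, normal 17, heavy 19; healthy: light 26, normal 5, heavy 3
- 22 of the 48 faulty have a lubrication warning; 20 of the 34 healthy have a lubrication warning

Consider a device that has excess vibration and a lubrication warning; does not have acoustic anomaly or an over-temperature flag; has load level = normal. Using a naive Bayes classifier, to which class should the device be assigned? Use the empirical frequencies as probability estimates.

faulty

faulty: (48/82) × (11/48) × (25/48) × (4/48) × (17/48) × (22/48) ≈ 0.000945117
healthy: (34/82) × (15/34) × (3/34) × (8/34) × (5/34) × (20/34) ≈ 0.000328528
Highest score → faulty.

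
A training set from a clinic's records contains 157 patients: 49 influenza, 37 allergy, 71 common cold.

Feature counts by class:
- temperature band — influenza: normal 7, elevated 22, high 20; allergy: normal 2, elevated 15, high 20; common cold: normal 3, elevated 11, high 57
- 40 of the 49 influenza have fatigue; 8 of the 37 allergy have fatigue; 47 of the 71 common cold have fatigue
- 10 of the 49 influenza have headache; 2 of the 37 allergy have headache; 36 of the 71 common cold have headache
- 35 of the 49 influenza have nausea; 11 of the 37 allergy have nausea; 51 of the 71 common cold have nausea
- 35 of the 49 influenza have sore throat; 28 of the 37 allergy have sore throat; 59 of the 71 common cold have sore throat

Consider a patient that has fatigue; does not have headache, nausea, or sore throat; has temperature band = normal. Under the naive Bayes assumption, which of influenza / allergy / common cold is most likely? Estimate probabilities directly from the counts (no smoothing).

influenza: (49/157) × (7/49) × (40/49) × (39/49) × (14/49) × (14/49) ≈ 0.0023648
allergy: (37/157) × (2/37) × (8/37) × (35/37) × (26/37) × (9/37) ≈ 0.000445346
common cold: (71/157) × (3/71) × (47/71) × (35/71) × (20/71) × (12/71) ≈ 0.000296869
Highest score → influenza.

influenza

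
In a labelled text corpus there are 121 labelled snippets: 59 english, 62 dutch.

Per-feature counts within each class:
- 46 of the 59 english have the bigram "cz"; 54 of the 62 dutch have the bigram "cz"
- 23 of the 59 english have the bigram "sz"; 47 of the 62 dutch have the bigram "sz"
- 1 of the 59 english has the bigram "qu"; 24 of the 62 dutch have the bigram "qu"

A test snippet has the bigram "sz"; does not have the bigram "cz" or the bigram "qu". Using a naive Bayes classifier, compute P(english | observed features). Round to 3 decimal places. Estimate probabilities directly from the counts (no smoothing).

english: (59/121) × (13/59) × (23/59) × (58/59) ≈ 0.0411727
dutch: (62/121) × (8/62) × (47/62) × (38/62) ≈ 0.0307187
P(english | x) = 0.0411727 / 0.0718914 ≈ 0.573

0.573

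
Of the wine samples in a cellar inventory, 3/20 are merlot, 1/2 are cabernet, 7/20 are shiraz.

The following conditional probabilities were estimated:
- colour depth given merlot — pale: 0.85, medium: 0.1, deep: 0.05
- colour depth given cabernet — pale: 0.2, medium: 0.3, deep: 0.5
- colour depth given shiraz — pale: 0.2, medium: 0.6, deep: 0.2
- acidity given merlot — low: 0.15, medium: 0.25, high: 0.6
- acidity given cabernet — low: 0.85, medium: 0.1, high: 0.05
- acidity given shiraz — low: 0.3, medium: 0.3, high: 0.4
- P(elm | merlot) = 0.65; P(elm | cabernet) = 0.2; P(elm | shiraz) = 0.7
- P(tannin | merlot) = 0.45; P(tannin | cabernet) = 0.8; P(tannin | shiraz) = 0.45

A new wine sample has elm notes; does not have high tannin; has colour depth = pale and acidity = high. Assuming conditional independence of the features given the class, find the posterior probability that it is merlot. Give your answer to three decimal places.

merlot: 0.15 × 0.85 × 0.6 × 0.65 × (1−0.45) = 0.02734875
cabernet: 0.5 × 0.2 × 0.05 × 0.2 × (1−0.8) = 0.0002
shiraz: 0.35 × 0.2 × 0.4 × 0.7 × (1−0.45) = 0.01078
P(merlot | x) = 0.02734875 / 0.03832875 ≈ 0.714

0.714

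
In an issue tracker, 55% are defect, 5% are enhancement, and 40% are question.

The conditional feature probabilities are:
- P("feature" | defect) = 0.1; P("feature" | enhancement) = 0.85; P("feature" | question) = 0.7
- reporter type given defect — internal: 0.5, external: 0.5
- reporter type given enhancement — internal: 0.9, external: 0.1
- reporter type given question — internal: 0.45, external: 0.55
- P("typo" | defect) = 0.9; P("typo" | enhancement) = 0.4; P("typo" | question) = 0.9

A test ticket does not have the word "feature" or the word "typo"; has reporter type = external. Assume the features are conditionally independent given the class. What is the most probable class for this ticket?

defect

defect: 0.55 × (1−0.1) × 0.5 × (1−0.9) = 0.02475
enhancement: 0.05 × (1−0.85) × 0.1 × (1−0.4) = 0.00045
question: 0.4 × (1−0.7) × 0.55 × (1−0.9) = 0.0066
Highest score → defect.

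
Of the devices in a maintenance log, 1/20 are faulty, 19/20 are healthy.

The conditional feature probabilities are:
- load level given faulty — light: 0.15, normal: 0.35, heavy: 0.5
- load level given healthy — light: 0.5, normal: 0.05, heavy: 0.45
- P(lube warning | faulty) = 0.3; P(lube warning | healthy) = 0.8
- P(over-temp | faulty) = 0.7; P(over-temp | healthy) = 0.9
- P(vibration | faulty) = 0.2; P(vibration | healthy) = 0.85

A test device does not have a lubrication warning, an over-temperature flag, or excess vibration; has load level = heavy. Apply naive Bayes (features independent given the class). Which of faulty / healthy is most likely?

faulty: 0.05 × 0.5 × (1−0.3) × (1−0.7) × (1−0.2) = 0.0042
healthy: 0.95 × 0.45 × (1−0.8) × (1−0.9) × (1−0.85) = 0.0012825
Highest score → faulty.

faulty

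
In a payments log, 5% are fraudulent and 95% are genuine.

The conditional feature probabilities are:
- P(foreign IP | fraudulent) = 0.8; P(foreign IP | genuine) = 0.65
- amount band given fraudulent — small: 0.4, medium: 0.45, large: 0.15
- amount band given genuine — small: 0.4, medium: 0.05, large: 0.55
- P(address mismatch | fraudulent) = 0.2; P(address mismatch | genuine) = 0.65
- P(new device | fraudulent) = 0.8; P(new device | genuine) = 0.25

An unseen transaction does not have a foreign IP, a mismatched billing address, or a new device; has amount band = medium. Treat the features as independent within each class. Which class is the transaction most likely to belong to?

genuine

fraudulent: 0.05 × (1−0.8) × 0.45 × (1−0.2) × (1−0.8) = 0.00072
genuine: 0.95 × (1−0.65) × 0.05 × (1−0.65) × (1−0.25) = 0.0043640625
Highest score → genuine.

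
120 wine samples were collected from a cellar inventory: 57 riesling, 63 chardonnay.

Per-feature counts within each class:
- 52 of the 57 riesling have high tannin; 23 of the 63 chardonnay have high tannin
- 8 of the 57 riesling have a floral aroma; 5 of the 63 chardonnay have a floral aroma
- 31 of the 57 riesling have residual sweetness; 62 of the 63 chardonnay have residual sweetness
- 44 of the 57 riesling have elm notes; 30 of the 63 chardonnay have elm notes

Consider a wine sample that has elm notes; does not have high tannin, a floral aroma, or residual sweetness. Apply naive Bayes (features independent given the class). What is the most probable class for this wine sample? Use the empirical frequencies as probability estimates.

riesling

riesling: (57/120) × (5/57) × (49/57) × (26/57) × (44/57) ≈ 0.0126121
chardonnay: (63/120) × (40/63) × (58/63) × (1/63) × (30/63) ≈ 0.00231956
Highest score → riesling.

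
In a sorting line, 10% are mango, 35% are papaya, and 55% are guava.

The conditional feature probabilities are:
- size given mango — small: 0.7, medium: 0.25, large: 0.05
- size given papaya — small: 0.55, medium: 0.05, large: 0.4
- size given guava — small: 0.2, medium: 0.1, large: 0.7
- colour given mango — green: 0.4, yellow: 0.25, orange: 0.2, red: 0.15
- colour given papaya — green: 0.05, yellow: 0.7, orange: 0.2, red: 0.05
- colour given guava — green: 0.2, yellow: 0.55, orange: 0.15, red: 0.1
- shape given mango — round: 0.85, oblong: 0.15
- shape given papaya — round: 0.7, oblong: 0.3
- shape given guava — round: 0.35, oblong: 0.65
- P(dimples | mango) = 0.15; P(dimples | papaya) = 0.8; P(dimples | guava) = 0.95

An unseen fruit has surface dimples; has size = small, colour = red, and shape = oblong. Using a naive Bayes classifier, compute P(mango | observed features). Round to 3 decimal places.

mango: 0.1 × 0.7 × 0.15 × 0.15 × 0.15 = 0.00023625
papaya: 0.35 × 0.55 × 0.05 × 0.3 × 0.8 = 0.00231
guava: 0.55 × 0.2 × 0.1 × 0.65 × 0.95 = 0.0067925
P(mango | x) = 0.00023625 / 0.00933875 ≈ 0.025

0.025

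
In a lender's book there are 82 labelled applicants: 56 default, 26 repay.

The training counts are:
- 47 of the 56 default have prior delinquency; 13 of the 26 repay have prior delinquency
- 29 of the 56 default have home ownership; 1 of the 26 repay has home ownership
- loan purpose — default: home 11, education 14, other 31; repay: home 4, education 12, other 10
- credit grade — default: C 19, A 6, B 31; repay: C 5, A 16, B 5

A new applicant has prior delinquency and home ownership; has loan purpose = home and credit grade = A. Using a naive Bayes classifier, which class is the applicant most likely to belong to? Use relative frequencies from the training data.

default: (56/82) × (47/56) × (29/56) × (11/56) × (6/56) ≈ 0.00624686
repay: (26/82) × (13/26) × (1/26) × (4/26) × (16/26) ≈ 0.000577284
Highest score → default.

default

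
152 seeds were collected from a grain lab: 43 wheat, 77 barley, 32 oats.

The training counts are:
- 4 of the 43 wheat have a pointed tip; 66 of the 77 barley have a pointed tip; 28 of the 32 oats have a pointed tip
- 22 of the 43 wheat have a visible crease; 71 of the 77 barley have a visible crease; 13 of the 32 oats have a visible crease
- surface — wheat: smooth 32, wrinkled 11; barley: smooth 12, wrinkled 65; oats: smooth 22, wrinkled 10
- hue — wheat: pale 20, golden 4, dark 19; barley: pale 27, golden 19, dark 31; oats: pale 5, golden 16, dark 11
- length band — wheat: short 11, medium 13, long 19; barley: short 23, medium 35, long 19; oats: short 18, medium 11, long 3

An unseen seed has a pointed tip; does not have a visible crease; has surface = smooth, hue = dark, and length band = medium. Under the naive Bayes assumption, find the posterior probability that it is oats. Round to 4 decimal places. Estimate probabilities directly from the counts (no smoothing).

0.7985

wheat: (43/152) × (4/43) × (21/43) × (32/43) × (19/43) × (13/43) ≈ 0.00127764
barley: (77/152) × (66/77) × (6/77) × (12/77) × (31/77) × (35/77) ≈ 0.000964939
oats: (32/152) × (28/32) × (19/32) × (22/32) × (11/32) × (11/32) = 0.00888538360595703125
P(oats | x) = 0.00888538360595703125 / 0.01112796260595703125 ≈ 0.7985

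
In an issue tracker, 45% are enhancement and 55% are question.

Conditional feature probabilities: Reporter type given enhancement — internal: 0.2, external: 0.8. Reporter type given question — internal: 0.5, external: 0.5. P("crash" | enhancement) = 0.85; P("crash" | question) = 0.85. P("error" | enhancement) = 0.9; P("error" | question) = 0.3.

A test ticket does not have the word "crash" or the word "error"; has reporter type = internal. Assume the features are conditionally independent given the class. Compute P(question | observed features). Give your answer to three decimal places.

0.955

enhancement: 0.45 × 0.2 × (1−0.85) × (1−0.9) = 0.00135
question: 0.55 × 0.5 × (1−0.85) × (1−0.3) = 0.028875
P(question | x) = 0.028875 / 0.030225 ≈ 0.955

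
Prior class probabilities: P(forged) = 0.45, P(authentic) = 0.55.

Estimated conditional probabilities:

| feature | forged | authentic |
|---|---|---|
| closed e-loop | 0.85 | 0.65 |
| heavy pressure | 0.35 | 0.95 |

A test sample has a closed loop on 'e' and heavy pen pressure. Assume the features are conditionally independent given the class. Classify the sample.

forged: 0.45 × 0.85 × 0.35 = 0.133875
authentic: 0.55 × 0.65 × 0.95 = 0.339625
Highest score → authentic.

authentic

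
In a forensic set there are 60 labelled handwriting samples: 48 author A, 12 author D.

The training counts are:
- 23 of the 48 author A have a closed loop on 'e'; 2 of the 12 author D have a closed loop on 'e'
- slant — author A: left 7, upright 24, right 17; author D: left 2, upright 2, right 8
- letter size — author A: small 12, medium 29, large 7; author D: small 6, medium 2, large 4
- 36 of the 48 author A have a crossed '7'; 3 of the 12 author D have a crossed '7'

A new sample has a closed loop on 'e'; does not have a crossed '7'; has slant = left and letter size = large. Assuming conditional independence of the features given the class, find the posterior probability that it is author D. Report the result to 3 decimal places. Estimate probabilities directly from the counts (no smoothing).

0.405

author A: (48/60) × (23/48) × (7/48) × (7/48) × (12/48) ≈ 0.00203812
author D: (12/60) × (2/12) × (2/12) × (4/12) × (9/12) ≈ 0.00138889
P(author D | x) = 0.00138889 / 0.00342701 ≈ 0.405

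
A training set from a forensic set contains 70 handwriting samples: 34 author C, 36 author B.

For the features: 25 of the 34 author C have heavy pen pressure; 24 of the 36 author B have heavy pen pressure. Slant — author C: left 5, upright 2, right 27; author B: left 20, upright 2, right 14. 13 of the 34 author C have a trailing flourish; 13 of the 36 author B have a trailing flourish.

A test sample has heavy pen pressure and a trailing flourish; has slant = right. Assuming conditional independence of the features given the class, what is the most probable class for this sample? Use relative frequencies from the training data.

author C: (34/70) × (25/34) × (27/34) × (13/34) ≈ 0.10844
author B: (36/70) × (24/36) × (14/36) × (13/36) ≈ 0.0481481
Highest score → author C.

author C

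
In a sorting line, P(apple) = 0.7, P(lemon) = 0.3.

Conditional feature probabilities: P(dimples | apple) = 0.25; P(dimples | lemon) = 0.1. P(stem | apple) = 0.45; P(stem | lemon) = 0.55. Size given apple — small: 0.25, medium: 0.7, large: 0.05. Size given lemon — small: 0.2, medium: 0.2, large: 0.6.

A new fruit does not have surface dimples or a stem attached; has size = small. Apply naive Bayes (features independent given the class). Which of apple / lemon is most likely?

apple: 0.7 × (1−0.25) × (1−0.45) × 0.25 = 0.0721875
lemon: 0.3 × (1−0.1) × (1−0.55) × 0.2 = 0.0243
Highest score → apple.

apple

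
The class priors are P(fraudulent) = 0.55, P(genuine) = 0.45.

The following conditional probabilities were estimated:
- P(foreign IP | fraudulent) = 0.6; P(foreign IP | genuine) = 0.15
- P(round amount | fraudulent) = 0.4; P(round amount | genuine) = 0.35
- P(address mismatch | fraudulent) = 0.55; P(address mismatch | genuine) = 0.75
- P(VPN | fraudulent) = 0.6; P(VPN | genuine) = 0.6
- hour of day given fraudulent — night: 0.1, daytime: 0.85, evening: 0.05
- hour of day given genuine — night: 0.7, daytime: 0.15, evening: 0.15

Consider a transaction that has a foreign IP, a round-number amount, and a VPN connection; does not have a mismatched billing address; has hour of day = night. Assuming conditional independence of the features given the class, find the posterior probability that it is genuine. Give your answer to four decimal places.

0.4104

fraudulent: 0.55 × 0.6 × 0.4 × (1−0.55) × 0.6 × 0.1 = 0.003564
genuine: 0.45 × 0.15 × 0.35 × (1−0.75) × 0.6 × 0.7 = 0.002480625
P(genuine | x) = 0.002480625 / 0.006044625 ≈ 0.4104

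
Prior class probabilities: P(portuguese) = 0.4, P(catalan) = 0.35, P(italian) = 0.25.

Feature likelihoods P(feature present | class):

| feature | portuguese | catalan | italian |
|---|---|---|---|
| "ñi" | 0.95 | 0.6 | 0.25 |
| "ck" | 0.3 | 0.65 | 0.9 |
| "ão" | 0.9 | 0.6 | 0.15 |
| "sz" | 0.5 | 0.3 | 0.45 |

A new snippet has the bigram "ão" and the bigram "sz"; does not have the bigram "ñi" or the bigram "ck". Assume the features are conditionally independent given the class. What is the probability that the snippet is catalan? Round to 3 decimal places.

portuguese: 0.4 × (1−0.95) × (1−0.3) × 0.9 × 0.5 = 0.0063
catalan: 0.35 × (1−0.6) × (1−0.65) × 0.6 × 0.3 = 0.00882
italian: 0.25 × (1−0.25) × (1−0.9) × 0.15 × 0.45 = 0.001265625
P(catalan | x) = 0.00882 / 0.016385625 ≈ 0.538

0.538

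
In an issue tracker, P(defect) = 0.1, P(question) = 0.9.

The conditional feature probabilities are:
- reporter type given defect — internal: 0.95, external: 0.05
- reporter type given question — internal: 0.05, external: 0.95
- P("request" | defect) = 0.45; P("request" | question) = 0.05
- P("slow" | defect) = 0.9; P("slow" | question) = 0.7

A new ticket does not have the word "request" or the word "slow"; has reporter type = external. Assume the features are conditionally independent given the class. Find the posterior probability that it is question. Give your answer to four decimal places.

0.9989

defect: 0.1 × 0.05 × (1−0.45) × (1−0.9) = 0.000275
question: 0.9 × 0.95 × (1−0.05) × (1−0.7) = 0.243675
P(question | x) = 0.243675 / 0.24395 ≈ 0.9989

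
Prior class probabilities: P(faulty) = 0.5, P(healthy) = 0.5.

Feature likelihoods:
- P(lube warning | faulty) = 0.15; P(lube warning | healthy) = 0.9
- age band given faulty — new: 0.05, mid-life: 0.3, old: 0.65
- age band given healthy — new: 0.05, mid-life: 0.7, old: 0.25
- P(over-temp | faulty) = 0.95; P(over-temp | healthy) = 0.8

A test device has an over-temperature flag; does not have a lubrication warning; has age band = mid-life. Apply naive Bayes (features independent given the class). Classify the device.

faulty

faulty: 0.5 × (1−0.15) × 0.3 × 0.95 = 0.121125
healthy: 0.5 × (1−0.9) × 0.7 × 0.8 = 0.028
Highest score → faulty.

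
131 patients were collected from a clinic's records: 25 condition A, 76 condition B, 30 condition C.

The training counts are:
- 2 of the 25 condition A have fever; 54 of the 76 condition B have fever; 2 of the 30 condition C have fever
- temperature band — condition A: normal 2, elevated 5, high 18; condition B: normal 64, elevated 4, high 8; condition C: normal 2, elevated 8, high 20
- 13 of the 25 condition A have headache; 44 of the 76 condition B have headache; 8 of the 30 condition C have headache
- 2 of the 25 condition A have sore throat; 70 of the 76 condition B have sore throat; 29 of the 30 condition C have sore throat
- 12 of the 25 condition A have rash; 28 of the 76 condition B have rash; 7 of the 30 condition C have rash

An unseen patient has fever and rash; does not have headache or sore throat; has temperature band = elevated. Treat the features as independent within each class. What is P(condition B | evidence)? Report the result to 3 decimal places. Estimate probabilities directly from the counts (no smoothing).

0.284

condition A: (25/131) × (2/25) × (5/25) × (12/25) × (23/25) × (12/25) ≈ 0.000647231
condition B: (76/131) × (54/76) × (4/76) × (32/76) × (6/76) × (28/76) ≈ 0.000265697
condition C: (30/131) × (2/30) × (8/30) × (22/30) × (1/30) × (7/30) ≈ 0.0000232212
P(condition B | x) = 0.000265697 / 0.0009361492 ≈ 0.284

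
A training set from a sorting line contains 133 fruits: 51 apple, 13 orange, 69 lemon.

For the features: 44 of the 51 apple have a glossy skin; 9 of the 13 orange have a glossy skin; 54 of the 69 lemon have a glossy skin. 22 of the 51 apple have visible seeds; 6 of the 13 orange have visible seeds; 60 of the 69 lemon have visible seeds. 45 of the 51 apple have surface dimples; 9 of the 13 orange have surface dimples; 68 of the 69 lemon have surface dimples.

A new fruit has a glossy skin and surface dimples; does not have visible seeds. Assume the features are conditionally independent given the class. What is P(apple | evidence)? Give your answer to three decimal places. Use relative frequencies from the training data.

0.682

apple: (51/133) × (44/51) × (29/51) × (45/51) ≈ 0.165986
orange: (13/133) × (9/13) × (7/13) × (9/13) ≈ 0.0252258
lemon: (69/133) × (54/69) × (9/69) × (68/69) ≈ 0.052191
P(apple | x) = 0.165986 / 0.2434028 ≈ 0.682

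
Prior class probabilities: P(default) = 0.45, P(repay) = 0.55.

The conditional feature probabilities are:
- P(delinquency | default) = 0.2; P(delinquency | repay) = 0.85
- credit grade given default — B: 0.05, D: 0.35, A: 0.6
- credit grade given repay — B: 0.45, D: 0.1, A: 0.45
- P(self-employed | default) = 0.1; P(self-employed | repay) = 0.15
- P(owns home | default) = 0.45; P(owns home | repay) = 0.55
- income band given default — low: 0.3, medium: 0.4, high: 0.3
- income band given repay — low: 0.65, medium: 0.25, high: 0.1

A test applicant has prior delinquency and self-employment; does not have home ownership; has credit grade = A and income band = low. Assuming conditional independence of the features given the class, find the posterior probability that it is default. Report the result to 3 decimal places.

0.088

default: 0.45 × 0.2 × 0.6 × 0.1 × (1−0.45) × 0.3 = 0.000891
repay: 0.55 × 0.85 × 0.45 × 0.15 × (1−0.55) × 0.65 = 0.009230203125
P(default | x) = 0.000891 / 0.010121203125 ≈ 0.088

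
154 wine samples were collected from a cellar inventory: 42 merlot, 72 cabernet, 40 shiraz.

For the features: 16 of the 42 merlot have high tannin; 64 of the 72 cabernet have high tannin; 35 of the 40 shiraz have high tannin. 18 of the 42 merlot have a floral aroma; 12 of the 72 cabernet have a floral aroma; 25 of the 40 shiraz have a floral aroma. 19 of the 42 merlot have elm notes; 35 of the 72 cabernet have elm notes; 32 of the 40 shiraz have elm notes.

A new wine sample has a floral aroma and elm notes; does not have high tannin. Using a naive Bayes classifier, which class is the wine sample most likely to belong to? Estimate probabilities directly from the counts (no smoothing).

merlot: (42/154) × (26/42) × (18/42) × (19/42) ≈ 0.0327326
cabernet: (72/154) × (8/72) × (12/72) × (35/72) ≈ 0.00420875
shiraz: (40/154) × (5/40) × (25/40) × (32/40) ≈ 0.0162338
Highest score → merlot.

merlot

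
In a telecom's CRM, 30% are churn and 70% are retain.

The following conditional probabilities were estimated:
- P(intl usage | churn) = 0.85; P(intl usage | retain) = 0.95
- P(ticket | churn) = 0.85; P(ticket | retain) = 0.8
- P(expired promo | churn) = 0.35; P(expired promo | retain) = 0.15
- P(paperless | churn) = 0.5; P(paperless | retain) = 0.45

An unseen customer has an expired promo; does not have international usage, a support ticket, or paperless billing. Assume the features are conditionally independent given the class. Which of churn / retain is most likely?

churn

churn: 0.3 × (1−0.85) × (1−0.85) × 0.35 × (1−0.5) = 0.00118125
retain: 0.7 × (1−0.95) × (1−0.8) × 0.15 × (1−0.45) = 0.0005775
Highest score → churn.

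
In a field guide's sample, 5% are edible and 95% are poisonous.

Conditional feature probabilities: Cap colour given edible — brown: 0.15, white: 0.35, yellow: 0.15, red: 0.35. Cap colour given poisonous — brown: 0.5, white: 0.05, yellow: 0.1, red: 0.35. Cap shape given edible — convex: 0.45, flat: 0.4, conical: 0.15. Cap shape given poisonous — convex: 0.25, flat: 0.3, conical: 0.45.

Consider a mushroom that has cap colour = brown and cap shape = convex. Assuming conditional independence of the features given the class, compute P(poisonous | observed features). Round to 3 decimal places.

edible: 0.05 × 0.15 × 0.45 = 0.003375
poisonous: 0.95 × 0.5 × 0.25 = 0.11875
P(poisonous | x) = 0.11875 / 0.122125 ≈ 0.972

0.972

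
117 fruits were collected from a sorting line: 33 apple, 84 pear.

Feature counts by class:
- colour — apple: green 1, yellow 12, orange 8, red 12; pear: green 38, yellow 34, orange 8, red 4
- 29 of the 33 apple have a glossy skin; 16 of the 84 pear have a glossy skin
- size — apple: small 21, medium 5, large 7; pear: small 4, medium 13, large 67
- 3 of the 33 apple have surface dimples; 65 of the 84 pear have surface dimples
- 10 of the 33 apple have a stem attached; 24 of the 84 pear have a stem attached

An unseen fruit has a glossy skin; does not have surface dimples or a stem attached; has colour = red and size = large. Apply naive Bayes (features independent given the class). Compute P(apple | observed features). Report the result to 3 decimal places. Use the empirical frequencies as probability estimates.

apple: (33/117) × (12/33) × (29/33) × (7/33) × (30/33) × (23/33) ≈ 0.0121139
pear: (84/117) × (4/84) × (16/84) × (67/84) × (19/84) × (60/84) ≈ 0.000839183
P(apple | x) = 0.0121139 / 0.012953083 ≈ 0.935

0.935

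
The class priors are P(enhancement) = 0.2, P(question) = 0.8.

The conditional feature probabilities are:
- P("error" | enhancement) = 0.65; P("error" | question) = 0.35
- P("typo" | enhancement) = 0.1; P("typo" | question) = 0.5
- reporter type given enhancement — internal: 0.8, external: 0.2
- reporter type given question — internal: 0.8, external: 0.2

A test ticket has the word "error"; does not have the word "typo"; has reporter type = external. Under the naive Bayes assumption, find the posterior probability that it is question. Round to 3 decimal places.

enhancement: 0.2 × 0.65 × (1−0.1) × 0.2 = 0.0234
question: 0.8 × 0.35 × (1−0.5) × 0.2 = 0.028
P(question | x) = 0.028 / 0.0514 ≈ 0.545

0.545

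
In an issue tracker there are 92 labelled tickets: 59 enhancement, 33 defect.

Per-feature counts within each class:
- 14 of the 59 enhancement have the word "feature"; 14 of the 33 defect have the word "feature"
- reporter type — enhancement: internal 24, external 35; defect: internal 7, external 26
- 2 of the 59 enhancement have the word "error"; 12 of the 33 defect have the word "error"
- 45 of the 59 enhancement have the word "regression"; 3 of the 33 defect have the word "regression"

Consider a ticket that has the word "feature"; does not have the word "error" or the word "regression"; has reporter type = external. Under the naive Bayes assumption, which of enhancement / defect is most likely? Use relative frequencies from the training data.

enhancement: (59/92) × (14/59) × (35/59) × (57/59) × (14/59) ≈ 0.0206945
defect: (33/92) × (14/33) × (26/33) × (21/33) × (30/33) ≈ 0.0693605
Highest score → defect.

defect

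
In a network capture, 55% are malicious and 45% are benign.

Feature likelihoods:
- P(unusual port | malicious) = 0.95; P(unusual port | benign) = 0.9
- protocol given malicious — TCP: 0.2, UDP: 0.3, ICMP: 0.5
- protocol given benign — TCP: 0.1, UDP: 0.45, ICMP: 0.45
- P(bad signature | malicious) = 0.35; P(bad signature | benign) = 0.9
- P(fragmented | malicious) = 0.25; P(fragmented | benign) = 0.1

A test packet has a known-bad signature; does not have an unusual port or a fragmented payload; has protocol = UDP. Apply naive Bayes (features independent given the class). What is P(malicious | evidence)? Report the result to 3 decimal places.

0.117

malicious: 0.55 × (1−0.95) × 0.3 × 0.35 × (1−0.25) = 0.002165625
benign: 0.45 × (1−0.9) × 0.45 × 0.9 × (1−0.1) = 0.0164025
P(malicious | x) = 0.002165625 / 0.018568125 ≈ 0.117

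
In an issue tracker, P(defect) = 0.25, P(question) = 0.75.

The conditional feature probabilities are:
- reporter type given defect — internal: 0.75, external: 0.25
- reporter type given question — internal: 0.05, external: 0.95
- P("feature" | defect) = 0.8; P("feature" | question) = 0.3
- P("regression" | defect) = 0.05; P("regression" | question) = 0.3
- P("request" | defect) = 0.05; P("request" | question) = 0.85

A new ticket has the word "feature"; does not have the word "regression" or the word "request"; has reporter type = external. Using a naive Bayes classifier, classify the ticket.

defect: 0.25 × 0.25 × 0.8 × (1−0.05) × (1−0.05) = 0.045125
question: 0.75 × 0.95 × 0.3 × (1−0.3) × (1−0.85) = 0.02244375
Highest score → defect.

defect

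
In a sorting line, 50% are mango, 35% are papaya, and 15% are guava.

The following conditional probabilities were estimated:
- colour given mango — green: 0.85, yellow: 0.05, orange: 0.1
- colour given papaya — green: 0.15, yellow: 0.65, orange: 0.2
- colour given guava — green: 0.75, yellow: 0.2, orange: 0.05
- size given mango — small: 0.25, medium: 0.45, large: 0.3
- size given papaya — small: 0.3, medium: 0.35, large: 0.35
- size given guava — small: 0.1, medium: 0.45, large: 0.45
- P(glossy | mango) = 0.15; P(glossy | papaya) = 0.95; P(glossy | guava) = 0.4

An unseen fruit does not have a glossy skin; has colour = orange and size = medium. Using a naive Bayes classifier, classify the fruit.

mango

mango: 0.5 × 0.1 × 0.45 × (1−0.15) = 0.019125
papaya: 0.35 × 0.2 × 0.35 × (1−0.95) = 0.001225
guava: 0.15 × 0.05 × 0.45 × (1−0.4) = 0.002025
Highest score → mango.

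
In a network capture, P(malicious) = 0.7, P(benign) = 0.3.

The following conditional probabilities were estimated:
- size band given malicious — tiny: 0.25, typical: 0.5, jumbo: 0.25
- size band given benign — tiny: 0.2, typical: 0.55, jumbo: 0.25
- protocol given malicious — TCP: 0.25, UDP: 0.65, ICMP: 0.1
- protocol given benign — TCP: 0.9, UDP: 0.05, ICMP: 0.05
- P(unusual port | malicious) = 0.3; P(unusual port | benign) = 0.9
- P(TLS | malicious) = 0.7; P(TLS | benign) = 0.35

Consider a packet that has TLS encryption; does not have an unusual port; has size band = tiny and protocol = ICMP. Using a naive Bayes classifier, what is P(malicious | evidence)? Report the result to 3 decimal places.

malicious: 0.7 × 0.25 × 0.1 × (1−0.3) × 0.7 = 0.008575
benign: 0.3 × 0.2 × 0.05 × (1−0.9) × 0.35 = 0.000105
P(malicious | x) = 0.008575 / 0.00868 ≈ 0.988

0.988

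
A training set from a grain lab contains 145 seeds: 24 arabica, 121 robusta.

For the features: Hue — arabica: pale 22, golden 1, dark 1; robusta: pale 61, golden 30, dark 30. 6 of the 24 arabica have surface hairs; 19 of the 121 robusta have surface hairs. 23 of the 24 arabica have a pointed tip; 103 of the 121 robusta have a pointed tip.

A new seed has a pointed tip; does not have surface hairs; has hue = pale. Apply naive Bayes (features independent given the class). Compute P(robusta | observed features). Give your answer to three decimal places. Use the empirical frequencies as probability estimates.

arabica: (24/145) × (22/24) × (18/24) × (23/24) ≈ 0.109052
robusta: (121/145) × (61/121) × (102/121) × (103/121) ≈ 0.301876
P(robusta | x) = 0.301876 / 0.410928 ≈ 0.735

0.735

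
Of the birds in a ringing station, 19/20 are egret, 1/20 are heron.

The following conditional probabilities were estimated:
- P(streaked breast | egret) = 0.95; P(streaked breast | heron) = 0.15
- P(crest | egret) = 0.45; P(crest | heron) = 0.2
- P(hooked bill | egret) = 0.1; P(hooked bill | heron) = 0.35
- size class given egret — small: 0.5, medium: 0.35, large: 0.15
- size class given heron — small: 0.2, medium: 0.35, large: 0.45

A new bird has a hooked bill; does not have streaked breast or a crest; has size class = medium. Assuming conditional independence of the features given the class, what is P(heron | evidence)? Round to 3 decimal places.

egret: 0.95 × (1−0.95) × (1−0.45) × 0.1 × 0.35 = 0.000914375
heron: 0.05 × (1−0.15) × (1−0.2) × 0.35 × 0.35 = 0.004165
P(heron | x) = 0.004165 / 0.005079375 ≈ 0.820

0.820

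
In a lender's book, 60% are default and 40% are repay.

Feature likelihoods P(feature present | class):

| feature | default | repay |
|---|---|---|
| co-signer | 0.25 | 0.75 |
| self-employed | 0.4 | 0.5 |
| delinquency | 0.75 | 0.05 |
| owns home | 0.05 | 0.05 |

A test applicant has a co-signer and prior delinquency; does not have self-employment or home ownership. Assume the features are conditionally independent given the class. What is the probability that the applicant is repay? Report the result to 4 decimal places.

0.1000

default: 0.6 × 0.25 × (1−0.4) × 0.75 × (1−0.05) = 0.064125
repay: 0.4 × 0.75 × (1−0.5) × 0.05 × (1−0.05) = 0.007125
P(repay | x) = 0.007125 / 0.07125 ≈ 0.1000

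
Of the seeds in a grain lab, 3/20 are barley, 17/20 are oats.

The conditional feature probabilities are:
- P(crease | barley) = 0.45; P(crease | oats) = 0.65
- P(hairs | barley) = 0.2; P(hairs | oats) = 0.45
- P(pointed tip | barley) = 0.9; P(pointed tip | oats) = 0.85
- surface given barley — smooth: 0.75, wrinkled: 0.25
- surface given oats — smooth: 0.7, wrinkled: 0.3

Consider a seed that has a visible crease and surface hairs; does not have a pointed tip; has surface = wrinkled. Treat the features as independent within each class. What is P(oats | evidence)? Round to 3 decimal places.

0.971

barley: 0.15 × 0.45 × 0.2 × (1−0.9) × 0.25 = 0.0003375
oats: 0.85 × 0.65 × 0.45 × (1−0.85) × 0.3 = 0.011188125
P(oats | x) = 0.011188125 / 0.011525625 ≈ 0.971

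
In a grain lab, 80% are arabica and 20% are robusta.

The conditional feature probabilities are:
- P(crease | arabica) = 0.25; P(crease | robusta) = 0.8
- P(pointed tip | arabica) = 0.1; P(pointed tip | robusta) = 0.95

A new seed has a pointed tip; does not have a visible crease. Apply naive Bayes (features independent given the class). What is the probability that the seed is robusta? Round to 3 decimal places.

0.388

arabica: 0.8 × (1−0.25) × 0.1 = 0.06
robusta: 0.2 × (1−0.8) × 0.95 = 0.038
P(robusta | x) = 0.038 / 0.098 ≈ 0.388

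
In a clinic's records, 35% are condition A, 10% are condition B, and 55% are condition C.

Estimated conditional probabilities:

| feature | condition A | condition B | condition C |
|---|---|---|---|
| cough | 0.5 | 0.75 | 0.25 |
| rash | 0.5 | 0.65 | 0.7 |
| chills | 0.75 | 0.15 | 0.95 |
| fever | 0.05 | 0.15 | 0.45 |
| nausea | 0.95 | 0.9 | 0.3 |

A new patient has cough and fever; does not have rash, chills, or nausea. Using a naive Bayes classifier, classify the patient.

condition A: 0.35 × 0.5 × (1−0.5) × (1−0.75) × 0.05 × (1−0.95) = 0.0000546875
condition B: 0.1 × 0.75 × (1−0.65) × (1−0.15) × 0.15 × (1−0.9) = 0.0003346875
condition C: 0.55 × 0.25 × (1−0.7) × (1−0.95) × 0.45 × (1−0.3) = 0.0006496875
Highest score → condition C.

condition C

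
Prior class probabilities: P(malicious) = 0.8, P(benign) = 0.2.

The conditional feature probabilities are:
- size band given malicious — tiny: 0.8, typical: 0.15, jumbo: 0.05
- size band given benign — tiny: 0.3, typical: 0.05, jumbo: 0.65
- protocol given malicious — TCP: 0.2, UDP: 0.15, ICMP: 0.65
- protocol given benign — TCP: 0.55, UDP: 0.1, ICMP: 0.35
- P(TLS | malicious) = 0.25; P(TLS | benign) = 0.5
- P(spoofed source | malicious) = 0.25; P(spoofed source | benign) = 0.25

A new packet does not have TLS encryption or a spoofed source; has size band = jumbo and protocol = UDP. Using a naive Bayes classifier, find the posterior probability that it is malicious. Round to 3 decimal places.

malicious: 0.8 × 0.05 × 0.15 × (1−0.25) × (1−0.25) = 0.003375
benign: 0.2 × 0.65 × 0.1 × (1−0.5) × (1−0.25) = 0.004875
P(malicious | x) = 0.003375 / 0.00825 ≈ 0.409

0.409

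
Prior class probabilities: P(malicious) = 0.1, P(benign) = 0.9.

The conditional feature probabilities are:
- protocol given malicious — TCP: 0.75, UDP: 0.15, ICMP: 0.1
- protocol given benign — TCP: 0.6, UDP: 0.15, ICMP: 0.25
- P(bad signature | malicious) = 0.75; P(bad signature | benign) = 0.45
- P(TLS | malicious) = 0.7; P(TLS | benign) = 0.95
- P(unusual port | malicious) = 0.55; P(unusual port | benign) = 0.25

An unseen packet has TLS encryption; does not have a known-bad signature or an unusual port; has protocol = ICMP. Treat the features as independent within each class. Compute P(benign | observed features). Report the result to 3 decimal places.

malicious: 0.1 × 0.1 × (1−0.75) × 0.7 × (1−0.55) = 0.0007875
benign: 0.9 × 0.25 × (1−0.45) × 0.95 × (1−0.25) = 0.088171875
P(benign | x) = 0.088171875 / 0.088959375 ≈ 0.991

0.991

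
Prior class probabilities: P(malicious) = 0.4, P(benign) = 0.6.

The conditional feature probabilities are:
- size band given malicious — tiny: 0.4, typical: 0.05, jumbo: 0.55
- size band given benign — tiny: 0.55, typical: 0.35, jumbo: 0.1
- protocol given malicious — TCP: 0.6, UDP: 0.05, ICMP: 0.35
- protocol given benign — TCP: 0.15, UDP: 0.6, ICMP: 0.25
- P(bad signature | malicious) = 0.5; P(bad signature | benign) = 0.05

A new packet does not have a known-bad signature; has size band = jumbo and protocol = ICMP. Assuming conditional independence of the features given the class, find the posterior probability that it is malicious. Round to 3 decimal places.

malicious: 0.4 × 0.55 × 0.35 × (1−0.5) = 0.0385
benign: 0.6 × 0.1 × 0.25 × (1−0.05) = 0.01425
P(malicious | x) = 0.0385 / 0.05275 ≈ 0.730

0.730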